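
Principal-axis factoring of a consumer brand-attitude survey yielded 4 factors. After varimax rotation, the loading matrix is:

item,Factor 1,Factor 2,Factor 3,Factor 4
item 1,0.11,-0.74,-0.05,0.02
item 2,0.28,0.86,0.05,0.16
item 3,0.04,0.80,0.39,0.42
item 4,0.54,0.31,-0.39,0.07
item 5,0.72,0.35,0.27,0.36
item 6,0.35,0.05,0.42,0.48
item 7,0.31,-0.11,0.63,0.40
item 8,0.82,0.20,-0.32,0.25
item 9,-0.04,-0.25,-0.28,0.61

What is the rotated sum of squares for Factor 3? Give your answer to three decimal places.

1.136

SS loadings for Factor 3 = (-0.05)² + 0.05² + 0.39² + (-0.39)² + 0.27² + 0.42² + 0.63² + (-0.32)² + (-0.28)² = 0.0025 + 0.0025 + 0.1521 + 0.1521 + 0.0729 + 0.1764 + 0.3969 + 0.1024 + 0.0784 = 1.1362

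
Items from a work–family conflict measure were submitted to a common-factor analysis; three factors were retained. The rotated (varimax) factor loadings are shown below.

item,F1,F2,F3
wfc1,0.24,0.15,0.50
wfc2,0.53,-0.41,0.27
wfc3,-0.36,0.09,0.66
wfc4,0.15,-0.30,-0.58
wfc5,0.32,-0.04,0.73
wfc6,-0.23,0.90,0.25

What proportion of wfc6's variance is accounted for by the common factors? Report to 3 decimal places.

0.925

h² = (-0.23)² + 0.90² + 0.25² = 0.0529 + 0.8100 + 0.0625 = 0.9254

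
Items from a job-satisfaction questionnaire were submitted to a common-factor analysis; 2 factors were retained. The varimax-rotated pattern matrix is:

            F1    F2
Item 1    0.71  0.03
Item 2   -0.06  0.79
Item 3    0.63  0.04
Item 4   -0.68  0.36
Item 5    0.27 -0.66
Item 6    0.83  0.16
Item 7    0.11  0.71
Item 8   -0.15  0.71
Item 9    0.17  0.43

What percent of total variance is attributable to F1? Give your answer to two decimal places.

24.36%

SS loadings for F1 = 0.71² + (-0.06)² + 0.63² + (-0.68)² + 0.27² + 0.83² + 0.11² + (-0.15)² + 0.17² = 2.1923
With 9 standardized items, total variance = 9. Proportion = 2.1923/9 = 0.2436 → 24.36%.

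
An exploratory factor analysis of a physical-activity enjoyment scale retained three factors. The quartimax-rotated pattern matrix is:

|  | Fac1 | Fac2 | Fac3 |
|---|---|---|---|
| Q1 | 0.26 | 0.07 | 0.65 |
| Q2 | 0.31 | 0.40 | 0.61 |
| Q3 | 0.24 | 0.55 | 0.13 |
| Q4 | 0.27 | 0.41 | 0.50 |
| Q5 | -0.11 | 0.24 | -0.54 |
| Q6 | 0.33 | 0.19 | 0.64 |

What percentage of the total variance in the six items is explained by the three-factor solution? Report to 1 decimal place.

48.5%

SS loadings by factor: 0.4152, 0.7292, 1.7627; total = 2.9071.
Total variance with 6 standardized items is 6, so the solution explains 2.9071/6 = 0.4845 = 48.45%.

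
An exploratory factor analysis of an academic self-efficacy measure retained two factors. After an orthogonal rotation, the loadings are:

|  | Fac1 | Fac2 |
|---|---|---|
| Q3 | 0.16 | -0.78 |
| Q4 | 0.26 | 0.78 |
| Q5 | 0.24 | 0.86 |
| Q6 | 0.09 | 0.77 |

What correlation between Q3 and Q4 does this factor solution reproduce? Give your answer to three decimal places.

-0.567

r̂ = Σ λ_i·λ_j across factors = (0.16)(0.26) + (-0.78)(0.78)
  = +0.0416 -0.6084 = -0.5668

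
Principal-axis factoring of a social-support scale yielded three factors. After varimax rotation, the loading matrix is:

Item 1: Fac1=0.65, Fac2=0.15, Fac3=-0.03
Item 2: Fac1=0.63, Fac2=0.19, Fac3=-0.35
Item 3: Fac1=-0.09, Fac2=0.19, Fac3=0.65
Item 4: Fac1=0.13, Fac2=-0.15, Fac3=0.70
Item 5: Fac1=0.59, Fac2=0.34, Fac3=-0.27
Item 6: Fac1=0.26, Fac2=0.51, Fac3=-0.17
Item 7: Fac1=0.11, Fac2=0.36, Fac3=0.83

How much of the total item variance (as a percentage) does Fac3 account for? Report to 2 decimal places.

SS loadings for Fac3 = (-0.03)² + (-0.35)² + 0.65² + 0.70² + (-0.27)² + (-0.17)² + 0.83² = 1.8266
With 7 standardized items, total variance = 7. Proportion = 1.8266/7 = 0.2609 → 26.09%.

26.09%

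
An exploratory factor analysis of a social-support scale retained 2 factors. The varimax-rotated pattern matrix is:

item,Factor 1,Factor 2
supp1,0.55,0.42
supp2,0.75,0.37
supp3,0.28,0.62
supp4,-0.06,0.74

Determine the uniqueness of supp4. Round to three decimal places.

h² = (-0.06)² + 0.74² = 0.0036 + 0.5476 = 0.5512
Uniqueness u² = 1 − h² = 1 − 0.5512 = 0.4488

0.449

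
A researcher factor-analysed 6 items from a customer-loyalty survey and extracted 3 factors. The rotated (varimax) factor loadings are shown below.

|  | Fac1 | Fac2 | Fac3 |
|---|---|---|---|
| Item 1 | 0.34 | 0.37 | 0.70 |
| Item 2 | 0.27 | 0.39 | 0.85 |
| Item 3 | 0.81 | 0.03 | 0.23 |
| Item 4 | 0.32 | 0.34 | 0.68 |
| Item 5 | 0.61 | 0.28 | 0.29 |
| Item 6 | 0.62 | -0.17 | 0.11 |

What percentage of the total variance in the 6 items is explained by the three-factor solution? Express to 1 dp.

SS loadings by factor: 1.7035, 0.5128, 1.8240; total = 4.0403.
Total variance with 6 standardized items is 6, so the solution explains 4.0403/6 = 0.6734 = 67.34%.

67.3%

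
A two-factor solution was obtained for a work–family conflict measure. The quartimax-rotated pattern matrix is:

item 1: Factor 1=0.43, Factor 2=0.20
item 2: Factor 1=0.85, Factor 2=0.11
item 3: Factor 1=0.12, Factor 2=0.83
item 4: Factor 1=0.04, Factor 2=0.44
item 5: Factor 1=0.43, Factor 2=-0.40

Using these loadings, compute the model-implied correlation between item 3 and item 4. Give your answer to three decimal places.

r̂ = Σ λ_i·λ_j across factors = (0.12)(0.04) + (0.83)(0.44)
  = +0.0048 +0.3652 = 0.3700

0.370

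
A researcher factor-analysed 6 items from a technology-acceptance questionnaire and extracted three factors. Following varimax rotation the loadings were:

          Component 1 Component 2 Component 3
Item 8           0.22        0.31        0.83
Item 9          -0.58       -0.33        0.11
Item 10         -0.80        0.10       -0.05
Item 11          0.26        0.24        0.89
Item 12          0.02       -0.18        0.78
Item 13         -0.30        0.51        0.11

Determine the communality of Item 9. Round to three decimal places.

h² = (-0.58)² + (-0.33)² + 0.11² = 0.3364 + 0.1089 + 0.0121 = 0.4574

0.457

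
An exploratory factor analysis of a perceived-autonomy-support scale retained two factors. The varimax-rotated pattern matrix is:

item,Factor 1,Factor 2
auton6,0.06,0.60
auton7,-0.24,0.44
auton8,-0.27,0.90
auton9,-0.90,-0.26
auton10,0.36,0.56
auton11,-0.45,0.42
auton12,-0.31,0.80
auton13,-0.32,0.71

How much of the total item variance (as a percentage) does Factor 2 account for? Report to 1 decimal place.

38.3%

SS loadings for Factor 2 = 0.60² + 0.44² + 0.90² + (-0.26)² + 0.56² + 0.42² + 0.80² + 0.71² = 3.0653
With 8 standardized items, total variance = 8. Proportion = 3.0653/8 = 0.3832 → 38.32%.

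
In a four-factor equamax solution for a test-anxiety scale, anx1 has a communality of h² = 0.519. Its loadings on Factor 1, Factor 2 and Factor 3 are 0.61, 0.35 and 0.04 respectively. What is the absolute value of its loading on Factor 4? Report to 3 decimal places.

0.151

Under orthogonal rotation h² = Σλ², so λ_Factor 4² = h² − (0.4962) = 0.519 − 0.4962 = 0.0228.
|λ| = √0.0228 = 0.1510.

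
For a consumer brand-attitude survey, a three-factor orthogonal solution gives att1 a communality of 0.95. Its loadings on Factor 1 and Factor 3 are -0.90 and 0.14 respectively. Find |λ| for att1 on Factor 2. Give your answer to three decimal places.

Under orthogonal rotation h² = Σλ², so λ_Factor 2² = h² − (0.8296) = 0.95 − 0.8296 = 0.1204.
|λ| = √0.1204 = 0.3470.

0.347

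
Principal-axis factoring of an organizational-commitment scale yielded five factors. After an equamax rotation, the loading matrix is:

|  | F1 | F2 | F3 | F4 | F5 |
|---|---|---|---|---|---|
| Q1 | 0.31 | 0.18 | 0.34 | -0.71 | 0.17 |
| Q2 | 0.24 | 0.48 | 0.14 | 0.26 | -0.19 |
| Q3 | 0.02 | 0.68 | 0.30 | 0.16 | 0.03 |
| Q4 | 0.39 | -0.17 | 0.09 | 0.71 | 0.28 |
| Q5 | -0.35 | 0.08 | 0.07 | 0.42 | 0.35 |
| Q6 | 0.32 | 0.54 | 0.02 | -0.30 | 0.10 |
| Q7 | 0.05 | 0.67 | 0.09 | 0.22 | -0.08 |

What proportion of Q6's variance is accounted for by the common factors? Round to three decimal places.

0.494

h² = 0.32² + 0.54² + 0.02² + (-0.30)² + 0.10² = 0.1024 + 0.2916 + 0.0004 + 0.0900 + 0.0100 = 0.4944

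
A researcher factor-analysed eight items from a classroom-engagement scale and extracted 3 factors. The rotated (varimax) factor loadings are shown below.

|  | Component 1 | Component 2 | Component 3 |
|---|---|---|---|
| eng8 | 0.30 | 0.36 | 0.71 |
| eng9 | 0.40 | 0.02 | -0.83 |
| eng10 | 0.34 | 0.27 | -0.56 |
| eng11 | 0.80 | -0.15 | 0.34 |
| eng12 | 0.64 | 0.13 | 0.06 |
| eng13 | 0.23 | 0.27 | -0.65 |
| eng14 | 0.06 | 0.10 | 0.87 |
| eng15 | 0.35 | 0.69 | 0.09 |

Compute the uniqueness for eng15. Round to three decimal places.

h² = 0.35² + 0.69² + 0.09² = 0.1225 + 0.4761 + 0.0081 = 0.6067
Uniqueness u² = 1 − h² = 1 − 0.6067 = 0.3933

0.393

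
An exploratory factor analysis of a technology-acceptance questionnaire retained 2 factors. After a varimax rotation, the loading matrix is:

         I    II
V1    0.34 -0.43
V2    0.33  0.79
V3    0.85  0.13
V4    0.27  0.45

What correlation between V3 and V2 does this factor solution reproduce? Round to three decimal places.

r̂ = Σ λ_i·λ_j across factors = (0.85)(0.33) + (0.13)(0.79)
  = +0.2805 +0.1027 = 0.3832

0.383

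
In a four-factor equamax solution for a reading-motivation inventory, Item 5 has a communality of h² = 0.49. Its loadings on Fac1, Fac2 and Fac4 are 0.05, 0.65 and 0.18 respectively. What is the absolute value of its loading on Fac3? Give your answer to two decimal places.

0.18

Under orthogonal rotation h² = Σλ², so λ_Fac3² = h² − (0.4574) = 0.49 − 0.4574 = 0.0326.
|λ| = √0.0326 = 0.1806.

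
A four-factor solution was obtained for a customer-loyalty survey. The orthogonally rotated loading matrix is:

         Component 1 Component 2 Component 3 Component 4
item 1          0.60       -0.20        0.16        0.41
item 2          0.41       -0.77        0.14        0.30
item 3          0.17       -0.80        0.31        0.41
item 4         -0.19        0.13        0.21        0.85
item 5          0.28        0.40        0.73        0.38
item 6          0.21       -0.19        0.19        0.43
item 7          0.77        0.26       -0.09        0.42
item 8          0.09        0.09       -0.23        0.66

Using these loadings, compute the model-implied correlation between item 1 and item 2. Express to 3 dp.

r̂ = Σ λ_i·λ_j across factors = (0.60)(0.41) + (-0.20)(-0.77) + (0.16)(0.14) + (0.41)(0.30)
  = +0.2460 +0.1540 +0.0224 +0.1230 = 0.5454

0.545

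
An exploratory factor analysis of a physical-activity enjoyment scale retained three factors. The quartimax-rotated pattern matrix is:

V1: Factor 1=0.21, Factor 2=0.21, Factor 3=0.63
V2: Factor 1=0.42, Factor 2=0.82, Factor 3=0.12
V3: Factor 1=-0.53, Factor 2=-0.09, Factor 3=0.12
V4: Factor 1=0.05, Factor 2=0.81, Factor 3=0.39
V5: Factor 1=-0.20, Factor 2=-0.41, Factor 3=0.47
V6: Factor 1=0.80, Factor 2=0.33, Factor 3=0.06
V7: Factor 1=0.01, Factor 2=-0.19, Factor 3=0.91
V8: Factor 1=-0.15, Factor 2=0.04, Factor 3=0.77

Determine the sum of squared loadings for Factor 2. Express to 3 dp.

SS loadings for Factor 2 = 0.21² + 0.82² + (-0.09)² + 0.81² + (-0.41)² + 0.33² + (-0.19)² + 0.04² = 0.0441 + 0.6724 + 0.0081 + 0.6561 + 0.1681 + 0.1089 + 0.0361 + 0.0016 = 1.6954

1.695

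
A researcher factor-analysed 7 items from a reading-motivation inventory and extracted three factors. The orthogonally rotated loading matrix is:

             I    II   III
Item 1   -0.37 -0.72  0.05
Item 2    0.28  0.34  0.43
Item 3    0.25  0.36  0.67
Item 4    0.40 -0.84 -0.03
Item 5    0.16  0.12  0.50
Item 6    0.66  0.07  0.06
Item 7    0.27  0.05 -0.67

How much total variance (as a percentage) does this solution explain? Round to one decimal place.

SS loadings by factor: 0.9719, 1.4910, 1.3397; total = 3.8026.
Total variance with 7 standardized items is 7, so the solution explains 3.8026/7 = 0.5432 = 54.32%.

54.3%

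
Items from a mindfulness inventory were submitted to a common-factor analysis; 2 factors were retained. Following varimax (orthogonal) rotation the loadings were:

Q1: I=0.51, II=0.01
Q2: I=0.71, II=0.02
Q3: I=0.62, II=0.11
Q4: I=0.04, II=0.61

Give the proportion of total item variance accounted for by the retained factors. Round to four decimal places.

SS loadings by factor: 1.1502, 0.3847; total = 1.5349.
Total variance with 4 standardized items is 4, so the solution explains 1.5349/4 = 0.3837.

0.3837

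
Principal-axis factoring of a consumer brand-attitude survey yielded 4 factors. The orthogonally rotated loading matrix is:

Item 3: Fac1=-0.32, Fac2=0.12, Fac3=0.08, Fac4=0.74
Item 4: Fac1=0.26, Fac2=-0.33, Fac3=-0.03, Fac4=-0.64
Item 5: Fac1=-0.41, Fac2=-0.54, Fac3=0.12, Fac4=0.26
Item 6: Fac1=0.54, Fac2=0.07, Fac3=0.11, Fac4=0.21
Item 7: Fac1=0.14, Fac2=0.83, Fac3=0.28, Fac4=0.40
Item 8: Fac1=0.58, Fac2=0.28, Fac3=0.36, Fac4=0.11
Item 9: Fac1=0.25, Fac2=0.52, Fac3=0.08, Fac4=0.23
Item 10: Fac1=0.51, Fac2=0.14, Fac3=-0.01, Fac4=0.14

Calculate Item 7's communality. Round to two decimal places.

h² = 0.14² + 0.83² + 0.28² + 0.40² = 0.0196 + 0.6889 + 0.0784 + 0.1600 = 0.9469

0.95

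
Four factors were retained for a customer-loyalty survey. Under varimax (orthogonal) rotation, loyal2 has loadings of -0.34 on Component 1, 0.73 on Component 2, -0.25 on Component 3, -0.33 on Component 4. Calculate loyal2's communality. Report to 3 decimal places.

0.820

h² = (-0.34)² + 0.73² + (-0.25)² + (-0.33)² = 0.1156 + 0.5329 + 0.0625 + 0.1089 = 0.8199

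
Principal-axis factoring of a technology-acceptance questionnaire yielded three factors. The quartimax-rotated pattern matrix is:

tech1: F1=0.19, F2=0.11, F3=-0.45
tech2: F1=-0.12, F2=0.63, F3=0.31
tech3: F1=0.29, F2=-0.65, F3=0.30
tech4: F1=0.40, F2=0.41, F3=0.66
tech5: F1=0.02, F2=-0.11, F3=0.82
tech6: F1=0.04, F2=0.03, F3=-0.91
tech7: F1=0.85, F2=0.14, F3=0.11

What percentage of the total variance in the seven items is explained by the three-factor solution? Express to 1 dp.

62.7%

Communalities: 0.2507, 0.5074, 0.5966, 0.7637, 0.6849, 0.8306, 0.7542; Σh² = 4.3881.
Total variance with 7 standardized items is 7, so the solution explains 4.3881/7 = 0.6269 = 62.69%.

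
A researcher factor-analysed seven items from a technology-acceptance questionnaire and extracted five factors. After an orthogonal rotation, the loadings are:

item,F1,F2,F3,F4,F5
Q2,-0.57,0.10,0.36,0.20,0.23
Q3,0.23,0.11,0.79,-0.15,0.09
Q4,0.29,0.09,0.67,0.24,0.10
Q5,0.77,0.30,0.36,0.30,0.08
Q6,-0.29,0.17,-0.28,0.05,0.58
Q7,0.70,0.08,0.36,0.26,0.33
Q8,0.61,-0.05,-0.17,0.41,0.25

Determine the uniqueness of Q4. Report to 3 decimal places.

h² = 0.29² + 0.09² + 0.67² + 0.24² + 0.10² = 0.0841 + 0.0081 + 0.4489 + 0.0576 + 0.0100 = 0.6087
Uniqueness u² = 1 − h² = 1 − 0.6087 = 0.3913

0.391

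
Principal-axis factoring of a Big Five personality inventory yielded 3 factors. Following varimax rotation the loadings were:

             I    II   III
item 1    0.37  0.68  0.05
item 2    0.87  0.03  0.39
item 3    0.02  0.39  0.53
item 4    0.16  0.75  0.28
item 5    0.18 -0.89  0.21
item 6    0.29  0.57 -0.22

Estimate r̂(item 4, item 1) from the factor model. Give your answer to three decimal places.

r̂ = Σ λ_i·λ_j across factors = (0.16)(0.37) + (0.75)(0.68) + (0.28)(0.05)
  = +0.0592 +0.5100 +0.0140 = 0.5832

0.583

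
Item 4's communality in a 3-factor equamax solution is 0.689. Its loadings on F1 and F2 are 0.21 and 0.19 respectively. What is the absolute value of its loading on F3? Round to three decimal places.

Under orthogonal rotation h² = Σλ², so λ_F3² = h² − (0.0802) = 0.689 − 0.0802 = 0.6088.
|λ| = √0.6088 = 0.7803.

0.780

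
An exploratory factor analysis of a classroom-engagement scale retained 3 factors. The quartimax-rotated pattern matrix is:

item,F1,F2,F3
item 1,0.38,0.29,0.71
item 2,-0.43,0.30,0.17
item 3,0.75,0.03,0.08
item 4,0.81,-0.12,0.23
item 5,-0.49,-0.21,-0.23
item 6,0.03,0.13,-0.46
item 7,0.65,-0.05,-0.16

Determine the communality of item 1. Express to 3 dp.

0.733

h² = 0.38² + 0.29² + 0.71² = 0.1444 + 0.0841 + 0.5041 = 0.7326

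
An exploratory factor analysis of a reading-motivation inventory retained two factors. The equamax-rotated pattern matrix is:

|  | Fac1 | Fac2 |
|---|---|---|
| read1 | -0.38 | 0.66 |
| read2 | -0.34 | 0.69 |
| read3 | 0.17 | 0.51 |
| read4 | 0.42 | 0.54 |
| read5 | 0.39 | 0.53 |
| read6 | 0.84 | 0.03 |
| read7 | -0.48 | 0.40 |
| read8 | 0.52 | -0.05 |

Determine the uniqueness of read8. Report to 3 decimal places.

h² = 0.52² + (-0.05)² = 0.2704 + 0.0025 = 0.2729
Uniqueness u² = 1 − h² = 1 − 0.2729 = 0.7271

0.727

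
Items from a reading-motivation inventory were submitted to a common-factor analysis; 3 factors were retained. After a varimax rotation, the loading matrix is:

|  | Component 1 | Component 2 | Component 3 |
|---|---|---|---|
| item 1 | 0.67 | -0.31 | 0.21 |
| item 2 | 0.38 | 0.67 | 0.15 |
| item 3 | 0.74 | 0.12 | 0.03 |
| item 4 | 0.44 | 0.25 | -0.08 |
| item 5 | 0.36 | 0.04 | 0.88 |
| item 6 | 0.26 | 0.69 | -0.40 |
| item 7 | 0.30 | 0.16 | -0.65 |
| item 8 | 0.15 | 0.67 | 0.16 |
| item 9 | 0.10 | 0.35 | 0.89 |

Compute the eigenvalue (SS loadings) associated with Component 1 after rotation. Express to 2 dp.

1.65

SS loadings for Component 1 = 0.67² + 0.38² + 0.74² + 0.44² + 0.36² + 0.26² + 0.30² + 0.15² + 0.10² = 0.4489 + 0.1444 + 0.5476 + 0.1936 + 0.1296 + 0.0676 + 0.0900 + 0.0225 + 0.0100 = 1.6542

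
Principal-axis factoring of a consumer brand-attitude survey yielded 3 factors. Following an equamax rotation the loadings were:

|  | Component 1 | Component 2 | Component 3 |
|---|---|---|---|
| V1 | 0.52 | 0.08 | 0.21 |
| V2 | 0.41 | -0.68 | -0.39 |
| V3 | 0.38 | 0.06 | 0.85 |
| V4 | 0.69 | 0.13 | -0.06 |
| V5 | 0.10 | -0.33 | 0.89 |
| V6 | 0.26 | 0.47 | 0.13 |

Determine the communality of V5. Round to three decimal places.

h² = 0.10² + (-0.33)² + 0.89² = 0.0100 + 0.1089 + 0.7921 = 0.9110

0.911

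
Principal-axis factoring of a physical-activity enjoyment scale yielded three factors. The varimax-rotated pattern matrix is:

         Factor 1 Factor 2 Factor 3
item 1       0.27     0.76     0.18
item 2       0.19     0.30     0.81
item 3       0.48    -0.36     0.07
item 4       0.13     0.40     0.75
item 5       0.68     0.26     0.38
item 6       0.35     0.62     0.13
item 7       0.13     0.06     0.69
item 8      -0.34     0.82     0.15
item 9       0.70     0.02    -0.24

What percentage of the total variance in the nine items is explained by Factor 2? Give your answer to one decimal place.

23.2%

SS loadings for Factor 2 = 0.76² + 0.30² + (-0.36)² + 0.40² + 0.26² + 0.62² + 0.06² + 0.82² + 0.02² = 2.0856
With 9 standardized items, total variance = 9. Proportion = 2.0856/9 = 0.2317 → 23.17%.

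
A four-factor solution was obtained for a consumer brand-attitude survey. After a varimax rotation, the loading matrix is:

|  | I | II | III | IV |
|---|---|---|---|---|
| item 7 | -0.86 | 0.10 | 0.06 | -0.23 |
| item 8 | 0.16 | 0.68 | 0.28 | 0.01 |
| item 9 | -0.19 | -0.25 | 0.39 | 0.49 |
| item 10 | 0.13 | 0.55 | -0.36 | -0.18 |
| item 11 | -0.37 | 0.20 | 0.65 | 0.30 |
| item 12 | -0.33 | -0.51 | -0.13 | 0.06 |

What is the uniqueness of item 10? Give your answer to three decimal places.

h² = 0.13² + 0.55² + (-0.36)² + (-0.18)² = 0.0169 + 0.3025 + 0.1296 + 0.0324 = 0.4814
Uniqueness u² = 1 − h² = 1 − 0.4814 = 0.5186

0.519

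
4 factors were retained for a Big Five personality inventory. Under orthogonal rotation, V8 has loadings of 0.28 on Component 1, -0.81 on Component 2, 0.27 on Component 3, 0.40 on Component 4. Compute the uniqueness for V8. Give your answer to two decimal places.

h² = 0.28² + (-0.81)² + 0.27² + 0.40² = 0.0784 + 0.6561 + 0.0729 + 0.1600 = 0.9674
Uniqueness u² = 1 − h² = 1 − 0.9674 = 0.0326

0.03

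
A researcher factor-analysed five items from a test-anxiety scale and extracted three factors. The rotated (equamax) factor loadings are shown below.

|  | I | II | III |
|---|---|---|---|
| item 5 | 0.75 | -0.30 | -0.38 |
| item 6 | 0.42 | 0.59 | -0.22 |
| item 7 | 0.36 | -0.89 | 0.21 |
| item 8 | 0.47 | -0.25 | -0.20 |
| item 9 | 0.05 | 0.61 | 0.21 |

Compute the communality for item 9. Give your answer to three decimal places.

h² = 0.05² + 0.61² + 0.21² = 0.0025 + 0.3721 + 0.0441 = 0.4187

0.419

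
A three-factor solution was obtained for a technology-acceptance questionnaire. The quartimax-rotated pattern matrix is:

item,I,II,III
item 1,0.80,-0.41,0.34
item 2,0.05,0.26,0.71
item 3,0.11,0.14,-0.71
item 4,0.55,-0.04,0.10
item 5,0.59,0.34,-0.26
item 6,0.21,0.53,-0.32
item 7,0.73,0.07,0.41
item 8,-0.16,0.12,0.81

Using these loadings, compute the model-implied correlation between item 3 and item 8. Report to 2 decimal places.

-0.58

r̂ = Σ λ_i·λ_j across factors = (0.11)(-0.16) + (0.14)(0.12) + (-0.71)(0.81)
  = -0.0176 +0.0168 -0.5751 = -0.5759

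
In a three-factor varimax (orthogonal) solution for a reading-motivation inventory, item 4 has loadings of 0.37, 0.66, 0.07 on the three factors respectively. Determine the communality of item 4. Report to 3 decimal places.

0.577

h² = 0.37² + 0.66² + 0.07² = 0.1369 + 0.4356 + 0.0049 = 0.5774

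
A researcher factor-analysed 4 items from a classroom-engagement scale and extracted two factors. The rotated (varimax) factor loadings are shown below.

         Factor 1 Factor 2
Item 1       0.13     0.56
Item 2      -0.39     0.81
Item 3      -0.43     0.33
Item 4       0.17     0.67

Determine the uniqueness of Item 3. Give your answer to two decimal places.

0.71

h² = (-0.43)² + 0.33² = 0.1849 + 0.1089 = 0.2938
Uniqueness u² = 1 − h² = 1 − 0.2938 = 0.7062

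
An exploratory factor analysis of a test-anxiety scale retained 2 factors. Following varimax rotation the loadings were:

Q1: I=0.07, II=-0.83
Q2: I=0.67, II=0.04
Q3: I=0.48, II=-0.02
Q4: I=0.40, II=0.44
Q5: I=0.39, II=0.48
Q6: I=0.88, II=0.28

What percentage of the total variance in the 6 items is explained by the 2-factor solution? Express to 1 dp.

Communalities: 0.6938, 0.4505, 0.2308, 0.3536, 0.3825, 0.8528; Σh² = 2.9640.
Total variance with 6 standardized items is 6, so the solution explains 2.9640/6 = 0.4940 = 49.40%.

49.4%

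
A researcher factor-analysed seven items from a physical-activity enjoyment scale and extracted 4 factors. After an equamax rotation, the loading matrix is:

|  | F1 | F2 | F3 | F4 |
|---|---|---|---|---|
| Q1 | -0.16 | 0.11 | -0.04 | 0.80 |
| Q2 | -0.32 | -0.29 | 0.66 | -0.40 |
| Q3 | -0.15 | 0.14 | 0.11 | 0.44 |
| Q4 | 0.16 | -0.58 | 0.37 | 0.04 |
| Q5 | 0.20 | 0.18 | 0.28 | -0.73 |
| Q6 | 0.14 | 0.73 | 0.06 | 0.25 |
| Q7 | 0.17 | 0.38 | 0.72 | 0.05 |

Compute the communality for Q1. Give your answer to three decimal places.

h² = (-0.16)² + 0.11² + (-0.04)² + 0.80² = 0.0256 + 0.0121 + 0.0016 + 0.6400 = 0.6793

0.679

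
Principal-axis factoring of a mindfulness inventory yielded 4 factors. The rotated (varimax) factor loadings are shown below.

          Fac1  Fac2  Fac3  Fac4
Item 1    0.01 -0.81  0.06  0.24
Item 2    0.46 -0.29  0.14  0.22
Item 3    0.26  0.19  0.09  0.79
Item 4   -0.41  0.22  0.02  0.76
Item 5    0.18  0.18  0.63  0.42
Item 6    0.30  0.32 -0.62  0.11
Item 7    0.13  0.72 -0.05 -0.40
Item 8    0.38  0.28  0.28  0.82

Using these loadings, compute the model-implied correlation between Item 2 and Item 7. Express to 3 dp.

-0.244

r̂ = Σ λ_i·λ_j across factors = (0.46)(0.13) + (-0.29)(0.72) + (0.14)(-0.05) + (0.22)(-0.40)
  = +0.0598 -0.2088 -0.0070 -0.0880 = -0.2440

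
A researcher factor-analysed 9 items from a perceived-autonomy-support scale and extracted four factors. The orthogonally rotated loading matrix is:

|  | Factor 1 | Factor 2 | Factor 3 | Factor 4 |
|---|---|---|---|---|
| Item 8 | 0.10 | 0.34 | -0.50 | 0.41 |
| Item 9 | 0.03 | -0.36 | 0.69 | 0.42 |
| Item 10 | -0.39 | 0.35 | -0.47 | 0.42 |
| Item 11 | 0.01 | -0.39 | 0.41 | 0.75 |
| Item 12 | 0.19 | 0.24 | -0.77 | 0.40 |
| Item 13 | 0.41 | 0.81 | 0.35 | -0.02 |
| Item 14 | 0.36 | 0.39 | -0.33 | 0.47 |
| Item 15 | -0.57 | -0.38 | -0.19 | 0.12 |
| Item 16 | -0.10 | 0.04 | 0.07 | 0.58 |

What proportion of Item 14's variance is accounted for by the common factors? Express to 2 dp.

h² = 0.36² + 0.39² + (-0.33)² + 0.47² = 0.1296 + 0.1521 + 0.1089 + 0.2209 = 0.6115

0.61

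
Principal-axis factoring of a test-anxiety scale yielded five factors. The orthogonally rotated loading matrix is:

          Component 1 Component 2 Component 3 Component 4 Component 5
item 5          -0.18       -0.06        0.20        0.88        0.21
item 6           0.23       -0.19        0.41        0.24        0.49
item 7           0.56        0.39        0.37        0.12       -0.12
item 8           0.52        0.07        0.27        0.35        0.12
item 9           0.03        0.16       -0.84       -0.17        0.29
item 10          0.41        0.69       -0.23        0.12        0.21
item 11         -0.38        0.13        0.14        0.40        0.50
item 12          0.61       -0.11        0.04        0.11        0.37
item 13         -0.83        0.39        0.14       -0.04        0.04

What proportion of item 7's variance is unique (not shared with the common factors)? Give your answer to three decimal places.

h² = 0.56² + 0.39² + 0.37² + 0.12² + (-0.12)² = 0.3136 + 0.1521 + 0.1369 + 0.0144 + 0.0144 = 0.6314
Uniqueness u² = 1 − h² = 1 − 0.6314 = 0.3686

0.369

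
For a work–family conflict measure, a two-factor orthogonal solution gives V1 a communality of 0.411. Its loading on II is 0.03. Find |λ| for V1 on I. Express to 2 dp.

0.64

Under orthogonal rotation h² = Σλ², so λ_I² = h² − (0.0009) = 0.411 − 0.0009 = 0.4101.
|λ| = √0.4101 = 0.6404.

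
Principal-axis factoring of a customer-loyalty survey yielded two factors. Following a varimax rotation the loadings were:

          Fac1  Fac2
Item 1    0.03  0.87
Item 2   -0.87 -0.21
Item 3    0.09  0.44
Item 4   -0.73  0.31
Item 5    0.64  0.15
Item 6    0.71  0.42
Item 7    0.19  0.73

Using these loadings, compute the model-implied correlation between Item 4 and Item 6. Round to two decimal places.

r̂ = Σ λ_i·λ_j across factors = (-0.73)(0.71) + (0.31)(0.42)
  = -0.5183 +0.1302 = -0.3881

-0.39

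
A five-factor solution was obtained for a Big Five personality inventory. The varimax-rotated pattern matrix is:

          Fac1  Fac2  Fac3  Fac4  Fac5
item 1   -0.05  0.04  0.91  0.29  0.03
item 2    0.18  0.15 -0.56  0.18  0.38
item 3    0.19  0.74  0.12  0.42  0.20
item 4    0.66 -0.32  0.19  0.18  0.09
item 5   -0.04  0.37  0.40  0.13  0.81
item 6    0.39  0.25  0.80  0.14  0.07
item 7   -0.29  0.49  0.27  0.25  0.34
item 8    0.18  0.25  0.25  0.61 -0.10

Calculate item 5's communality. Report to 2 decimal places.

0.97

h² = (-0.04)² + 0.37² + 0.40² + 0.13² + 0.81² = 0.0016 + 0.1369 + 0.1600 + 0.0169 + 0.6561 = 0.9715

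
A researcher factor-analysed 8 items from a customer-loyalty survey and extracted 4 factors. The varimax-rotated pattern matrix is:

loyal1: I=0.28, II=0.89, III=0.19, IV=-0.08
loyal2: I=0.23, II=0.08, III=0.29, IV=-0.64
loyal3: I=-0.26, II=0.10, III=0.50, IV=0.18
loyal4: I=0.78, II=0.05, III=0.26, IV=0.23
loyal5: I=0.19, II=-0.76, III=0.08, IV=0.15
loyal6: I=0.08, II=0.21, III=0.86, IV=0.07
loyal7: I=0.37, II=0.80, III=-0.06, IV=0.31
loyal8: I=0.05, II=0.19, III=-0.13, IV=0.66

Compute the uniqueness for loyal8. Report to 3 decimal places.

h² = 0.05² + 0.19² + (-0.13)² + 0.66² = 0.0025 + 0.0361 + 0.0169 + 0.4356 = 0.4911
Uniqueness u² = 1 − h² = 1 − 0.4911 = 0.5089

0.509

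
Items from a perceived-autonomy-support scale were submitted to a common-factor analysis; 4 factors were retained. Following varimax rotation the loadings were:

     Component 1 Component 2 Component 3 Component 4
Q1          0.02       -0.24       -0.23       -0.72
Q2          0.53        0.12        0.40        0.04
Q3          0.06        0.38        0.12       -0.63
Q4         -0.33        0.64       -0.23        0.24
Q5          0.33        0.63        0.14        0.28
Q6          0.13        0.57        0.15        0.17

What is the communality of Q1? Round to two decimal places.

0.63

h² = 0.02² + (-0.24)² + (-0.23)² + (-0.72)² = 0.0004 + 0.0576 + 0.0529 + 0.5184 = 0.6293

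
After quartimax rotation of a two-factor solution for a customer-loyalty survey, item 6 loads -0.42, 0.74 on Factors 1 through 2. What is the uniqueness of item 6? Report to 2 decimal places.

h² = (-0.42)² + 0.74² = 0.1764 + 0.5476 = 0.7240
Uniqueness u² = 1 − h² = 1 − 0.7240 = 0.2760

0.28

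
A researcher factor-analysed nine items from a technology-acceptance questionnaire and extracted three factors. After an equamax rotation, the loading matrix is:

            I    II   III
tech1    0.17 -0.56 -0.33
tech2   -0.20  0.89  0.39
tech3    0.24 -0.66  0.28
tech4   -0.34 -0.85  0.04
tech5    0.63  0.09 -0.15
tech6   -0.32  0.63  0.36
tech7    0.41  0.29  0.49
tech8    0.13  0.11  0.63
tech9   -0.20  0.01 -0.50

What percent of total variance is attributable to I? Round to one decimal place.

10.7%

SS loadings for I = 0.17² + (-0.20)² + 0.24² + (-0.34)² + 0.63² + (-0.32)² + 0.41² + 0.13² + (-0.20)² = 0.9664
With 9 standardized items, total variance = 9. Proportion = 0.9664/9 = 0.1074 → 10.74%.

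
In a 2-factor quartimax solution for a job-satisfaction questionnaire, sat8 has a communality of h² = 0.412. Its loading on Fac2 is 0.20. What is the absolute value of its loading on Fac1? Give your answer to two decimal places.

0.61

Under orthogonal rotation h² = Σλ², so λ_Fac1² = h² − (0.0400) = 0.412 − 0.0400 = 0.3720.
|λ| = √0.3720 = 0.6099.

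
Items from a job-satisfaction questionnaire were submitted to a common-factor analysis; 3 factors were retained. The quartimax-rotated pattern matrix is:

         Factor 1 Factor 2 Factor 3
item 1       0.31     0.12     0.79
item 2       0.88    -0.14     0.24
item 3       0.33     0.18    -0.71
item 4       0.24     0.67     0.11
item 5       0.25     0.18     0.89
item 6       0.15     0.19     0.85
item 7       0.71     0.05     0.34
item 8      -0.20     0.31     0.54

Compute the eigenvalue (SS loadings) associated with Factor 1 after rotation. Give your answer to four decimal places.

SS loadings for Factor 1 = 0.31² + 0.88² + 0.33² + 0.24² + 0.25² + 0.15² + 0.71² + (-0.20)² = 0.0961 + 0.7744 + 0.1089 + 0.0576 + 0.0625 + 0.0225 + 0.5041 + 0.0400 = 1.6661

1.6661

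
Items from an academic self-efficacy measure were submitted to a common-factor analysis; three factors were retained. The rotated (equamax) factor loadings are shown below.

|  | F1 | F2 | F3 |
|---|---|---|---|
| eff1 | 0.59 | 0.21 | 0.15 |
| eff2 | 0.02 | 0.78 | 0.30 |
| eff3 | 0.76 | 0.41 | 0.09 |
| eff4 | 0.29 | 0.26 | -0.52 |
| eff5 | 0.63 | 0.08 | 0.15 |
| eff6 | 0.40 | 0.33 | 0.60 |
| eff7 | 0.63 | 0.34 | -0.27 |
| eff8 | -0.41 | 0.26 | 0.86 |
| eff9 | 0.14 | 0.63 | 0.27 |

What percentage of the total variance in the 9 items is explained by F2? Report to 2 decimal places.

SS loadings for F2 = 0.21² + 0.78² + 0.41² + 0.26² + 0.08² + 0.33² + 0.34² + 0.26² + 0.63² = 1.5836
With 9 standardized items, total variance = 9. Proportion = 1.5836/9 = 0.1760 → 17.60%.

17.60%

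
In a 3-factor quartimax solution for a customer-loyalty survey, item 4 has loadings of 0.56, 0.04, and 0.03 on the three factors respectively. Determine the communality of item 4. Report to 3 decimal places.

h² = 0.56² + 0.04² + 0.03² = 0.3136 + 0.0016 + 0.0009 = 0.3161

0.316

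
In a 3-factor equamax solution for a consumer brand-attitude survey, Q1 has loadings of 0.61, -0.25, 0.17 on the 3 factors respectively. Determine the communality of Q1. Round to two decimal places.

h² = 0.61² + (-0.25)² + 0.17² = 0.3721 + 0.0625 + 0.0289 = 0.4635

0.46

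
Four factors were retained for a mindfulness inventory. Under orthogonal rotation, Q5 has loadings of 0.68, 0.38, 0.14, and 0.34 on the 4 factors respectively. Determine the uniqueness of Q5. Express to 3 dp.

0.258

h² = 0.68² + 0.38² + 0.14² + 0.34² = 0.4624 + 0.1444 + 0.0196 + 0.1156 = 0.7420
Uniqueness u² = 1 − h² = 1 − 0.7420 = 0.2580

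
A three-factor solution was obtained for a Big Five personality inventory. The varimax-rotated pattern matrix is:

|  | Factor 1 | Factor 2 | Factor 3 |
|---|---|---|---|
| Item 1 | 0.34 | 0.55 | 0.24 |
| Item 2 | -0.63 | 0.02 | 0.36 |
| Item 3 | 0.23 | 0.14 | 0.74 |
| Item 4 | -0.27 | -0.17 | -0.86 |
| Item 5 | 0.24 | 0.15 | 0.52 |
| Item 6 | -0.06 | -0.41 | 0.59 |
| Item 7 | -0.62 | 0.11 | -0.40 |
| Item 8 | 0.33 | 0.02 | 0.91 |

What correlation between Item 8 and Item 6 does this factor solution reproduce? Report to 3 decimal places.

0.509

r̂ = Σ λ_i·λ_j across factors = (0.33)(-0.06) + (0.02)(-0.41) + (0.91)(0.59)
  = -0.0198 -0.0082 +0.5369 = 0.5089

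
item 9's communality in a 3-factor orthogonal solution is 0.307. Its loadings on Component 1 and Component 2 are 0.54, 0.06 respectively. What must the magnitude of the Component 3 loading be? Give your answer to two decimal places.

0.11

Under orthogonal rotation h² = Σλ², so λ_Component 3² = h² − (0.2952) = 0.307 − 0.2952 = 0.0118.
|λ| = √0.0118 = 0.1086.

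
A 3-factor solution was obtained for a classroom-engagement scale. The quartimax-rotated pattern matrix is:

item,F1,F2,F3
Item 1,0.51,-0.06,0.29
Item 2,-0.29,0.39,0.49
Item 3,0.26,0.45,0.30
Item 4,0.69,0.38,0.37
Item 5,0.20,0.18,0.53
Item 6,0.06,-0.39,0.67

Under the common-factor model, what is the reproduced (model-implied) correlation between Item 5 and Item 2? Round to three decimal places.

r̂ = Σ λ_i·λ_j across factors = (0.20)(-0.29) + (0.18)(0.39) + (0.53)(0.49)
  = -0.0580 +0.0702 +0.2597 = 0.2719

0.272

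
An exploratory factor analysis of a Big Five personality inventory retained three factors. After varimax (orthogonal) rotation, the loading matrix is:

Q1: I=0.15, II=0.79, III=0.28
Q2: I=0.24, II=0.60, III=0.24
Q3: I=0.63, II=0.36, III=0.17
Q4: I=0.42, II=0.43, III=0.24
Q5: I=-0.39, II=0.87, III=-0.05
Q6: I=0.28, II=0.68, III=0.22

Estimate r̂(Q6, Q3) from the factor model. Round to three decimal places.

0.459

r̂ = Σ λ_i·λ_j across factors = (0.28)(0.63) + (0.68)(0.36) + (0.22)(0.17)
  = +0.1764 +0.2448 +0.0374 = 0.4586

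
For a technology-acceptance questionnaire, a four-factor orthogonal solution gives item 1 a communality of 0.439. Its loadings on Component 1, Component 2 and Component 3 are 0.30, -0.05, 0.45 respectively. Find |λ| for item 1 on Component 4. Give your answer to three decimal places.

Under orthogonal rotation h² = Σλ², so λ_Component 4² = h² − (0.2950) = 0.439 − 0.2950 = 0.1440.
|λ| = √0.1440 = 0.3795.

0.379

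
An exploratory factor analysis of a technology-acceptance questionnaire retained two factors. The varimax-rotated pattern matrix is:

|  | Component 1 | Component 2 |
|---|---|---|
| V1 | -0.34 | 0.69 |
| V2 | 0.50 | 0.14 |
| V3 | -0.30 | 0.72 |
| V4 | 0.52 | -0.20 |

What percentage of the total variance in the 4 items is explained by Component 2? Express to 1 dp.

SS loadings for Component 2 = 0.69² + 0.14² + 0.72² + (-0.20)² = 1.0541
With 4 standardized items, total variance = 4. Proportion = 1.0541/4 = 0.2635 → 26.35%.

26.4%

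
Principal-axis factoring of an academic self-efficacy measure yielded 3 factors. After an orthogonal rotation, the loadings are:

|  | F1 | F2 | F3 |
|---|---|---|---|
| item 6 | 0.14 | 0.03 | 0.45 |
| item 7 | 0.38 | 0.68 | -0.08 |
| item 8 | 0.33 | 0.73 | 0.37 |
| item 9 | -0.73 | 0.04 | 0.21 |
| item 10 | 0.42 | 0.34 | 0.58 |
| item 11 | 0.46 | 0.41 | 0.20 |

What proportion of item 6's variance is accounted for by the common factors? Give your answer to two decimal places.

0.22

h² = 0.14² + 0.03² + 0.45² = 0.0196 + 0.0009 + 0.2025 = 0.2230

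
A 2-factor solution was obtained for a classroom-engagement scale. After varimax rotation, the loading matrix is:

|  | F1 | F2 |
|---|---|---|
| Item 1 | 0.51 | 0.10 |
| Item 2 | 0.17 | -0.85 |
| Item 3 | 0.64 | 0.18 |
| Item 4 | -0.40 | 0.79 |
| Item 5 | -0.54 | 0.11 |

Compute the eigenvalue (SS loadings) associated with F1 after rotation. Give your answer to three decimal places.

SS loadings for F1 = 0.51² + 0.17² + 0.64² + (-0.40)² + (-0.54)² = 0.2601 + 0.0289 + 0.4096 + 0.1600 + 0.2916 = 1.1502

1.150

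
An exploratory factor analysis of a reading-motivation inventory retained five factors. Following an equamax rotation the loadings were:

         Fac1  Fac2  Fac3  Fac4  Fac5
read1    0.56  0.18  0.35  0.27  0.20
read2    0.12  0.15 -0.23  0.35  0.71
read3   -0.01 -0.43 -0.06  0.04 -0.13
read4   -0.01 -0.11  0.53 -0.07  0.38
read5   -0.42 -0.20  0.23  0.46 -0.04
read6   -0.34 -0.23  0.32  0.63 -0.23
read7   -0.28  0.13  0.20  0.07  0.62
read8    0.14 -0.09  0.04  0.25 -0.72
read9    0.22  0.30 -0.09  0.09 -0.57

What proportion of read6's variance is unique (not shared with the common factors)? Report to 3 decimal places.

0.279

h² = (-0.34)² + (-0.23)² + 0.32² + 0.63² + (-0.23)² = 0.1156 + 0.0529 + 0.1024 + 0.3969 + 0.0529 = 0.7207
Uniqueness u² = 1 − h² = 1 − 0.7207 = 0.2793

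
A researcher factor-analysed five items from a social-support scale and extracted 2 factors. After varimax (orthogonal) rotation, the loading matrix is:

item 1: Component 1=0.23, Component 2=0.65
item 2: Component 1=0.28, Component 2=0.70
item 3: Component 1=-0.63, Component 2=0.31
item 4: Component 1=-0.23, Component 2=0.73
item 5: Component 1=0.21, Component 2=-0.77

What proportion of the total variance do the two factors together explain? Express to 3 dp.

0.552

Communalities: 0.4754, 0.5684, 0.4930, 0.5858, 0.6370; Σh² = 2.7596.
Total variance with 5 standardized items is 5, so the solution explains 2.7596/5 = 0.5519.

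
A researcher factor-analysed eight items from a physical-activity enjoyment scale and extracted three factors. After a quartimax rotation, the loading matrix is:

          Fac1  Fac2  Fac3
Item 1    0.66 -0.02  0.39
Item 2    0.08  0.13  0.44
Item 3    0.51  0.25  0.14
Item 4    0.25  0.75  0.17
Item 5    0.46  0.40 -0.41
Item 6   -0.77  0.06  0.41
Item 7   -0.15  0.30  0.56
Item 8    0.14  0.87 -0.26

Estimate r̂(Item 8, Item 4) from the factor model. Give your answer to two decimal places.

0.64

r̂ = Σ λ_i·λ_j across factors = (0.14)(0.25) + (0.87)(0.75) + (-0.26)(0.17)
  = +0.0350 +0.6525 -0.0442 = 0.6433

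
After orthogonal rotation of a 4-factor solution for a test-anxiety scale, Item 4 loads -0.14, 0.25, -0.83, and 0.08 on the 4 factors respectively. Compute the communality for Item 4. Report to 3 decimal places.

h² = (-0.14)² + 0.25² + (-0.83)² + 0.08² = 0.0196 + 0.0625 + 0.6889 + 0.0064 = 0.7774

0.777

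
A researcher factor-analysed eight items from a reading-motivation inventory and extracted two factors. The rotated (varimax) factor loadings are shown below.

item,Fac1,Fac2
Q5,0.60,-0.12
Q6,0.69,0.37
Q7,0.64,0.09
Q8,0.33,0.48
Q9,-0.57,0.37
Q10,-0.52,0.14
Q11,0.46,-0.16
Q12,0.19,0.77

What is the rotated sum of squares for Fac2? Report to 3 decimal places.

1.165

SS loadings for Fac2 = (-0.12)² + 0.37² + 0.09² + 0.48² + 0.37² + 0.14² + (-0.16)² + 0.77² = 0.0144 + 0.1369 + 0.0081 + 0.2304 + 0.1369 + 0.0196 + 0.0256 + 0.5929 = 1.1648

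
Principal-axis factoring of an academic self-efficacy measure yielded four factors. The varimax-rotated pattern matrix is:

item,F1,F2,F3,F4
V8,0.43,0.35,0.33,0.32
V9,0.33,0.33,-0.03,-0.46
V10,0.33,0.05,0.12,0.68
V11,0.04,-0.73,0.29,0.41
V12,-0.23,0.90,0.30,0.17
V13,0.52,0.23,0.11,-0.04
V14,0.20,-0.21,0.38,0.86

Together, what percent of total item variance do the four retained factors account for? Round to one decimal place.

Communalities: 0.5187, 0.4303, 0.5882, 0.7867, 0.9818, 0.3370, 0.9681; Σh² = 4.6108.
Total variance with 7 standardized items is 7, so the solution explains 4.6108/7 = 0.6587 = 65.87%.

65.9%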